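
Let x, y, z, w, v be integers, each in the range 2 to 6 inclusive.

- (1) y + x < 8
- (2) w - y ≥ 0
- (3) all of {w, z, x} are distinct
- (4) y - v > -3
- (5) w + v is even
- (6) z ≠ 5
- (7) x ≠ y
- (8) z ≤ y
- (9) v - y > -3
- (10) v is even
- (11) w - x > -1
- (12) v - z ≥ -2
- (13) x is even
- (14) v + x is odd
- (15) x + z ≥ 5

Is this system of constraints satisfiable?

Constraint 10 makes v even and constraint 13 makes x even, so v + x must be even. Constraint 14 says v + x is odd — contradiction.

Unsatisfiable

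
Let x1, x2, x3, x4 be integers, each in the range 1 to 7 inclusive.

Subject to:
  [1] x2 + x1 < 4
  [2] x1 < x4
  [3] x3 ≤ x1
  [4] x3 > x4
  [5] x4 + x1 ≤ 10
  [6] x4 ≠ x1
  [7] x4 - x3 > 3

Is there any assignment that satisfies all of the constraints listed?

Constraints 2, 3, and 4 give x1 < x4, x4 < x3, x3 ≤ x1. Chaining: x1 < x4 < x3 ≤ x1, which forces x1 < x1 — impossible.

Unsatisfiable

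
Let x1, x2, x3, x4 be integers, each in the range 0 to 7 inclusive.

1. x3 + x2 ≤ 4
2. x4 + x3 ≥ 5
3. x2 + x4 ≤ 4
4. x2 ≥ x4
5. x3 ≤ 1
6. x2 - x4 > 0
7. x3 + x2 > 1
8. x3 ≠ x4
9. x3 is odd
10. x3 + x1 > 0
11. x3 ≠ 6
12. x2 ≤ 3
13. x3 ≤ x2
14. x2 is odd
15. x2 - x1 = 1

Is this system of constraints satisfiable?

Unsatisfiable

From constraints 4 and 12: x4 ≤ x2 ≤ 3. From constraint 5: x3 ≤ 1. Hence x4 + x3 ≤ 4. But constraint 2 requires x4 + x3 ≥ 5, and 5 > 4. Contradiction.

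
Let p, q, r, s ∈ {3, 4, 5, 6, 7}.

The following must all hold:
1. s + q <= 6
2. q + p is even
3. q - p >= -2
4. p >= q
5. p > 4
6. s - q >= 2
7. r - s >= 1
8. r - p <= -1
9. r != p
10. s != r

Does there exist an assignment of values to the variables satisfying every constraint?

Unsatisfiable

Constraints 3, 6, 7, and 8 give p − r ≥ 1, r − s ≥ 1, s − q ≥ 2, q − p ≥ -2.
Adding all 4 inequalities: the left sides telescope to 0, and the right sides sum to 1 + 1 + 2 + (-2) = 2. So 0 ≥ 2, which is false.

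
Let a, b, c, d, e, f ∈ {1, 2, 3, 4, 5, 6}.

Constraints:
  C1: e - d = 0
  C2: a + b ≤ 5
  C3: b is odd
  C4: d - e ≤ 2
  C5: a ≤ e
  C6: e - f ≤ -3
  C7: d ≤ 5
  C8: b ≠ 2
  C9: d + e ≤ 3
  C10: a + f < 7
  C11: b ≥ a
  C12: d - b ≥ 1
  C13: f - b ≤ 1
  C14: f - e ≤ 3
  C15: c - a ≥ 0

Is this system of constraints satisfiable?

Constraints 4, 6, 12, and 13 give e − d ≥ -2, d − b ≥ 1, b − f ≥ -1, f − e ≥ 3.
Adding all 4 inequalities: the left sides telescope to 0, and the right sides sum to (-2) + 1 + (-1) + 3 = 1. So 0 ≥ 1, which is false.

Unsatisfiable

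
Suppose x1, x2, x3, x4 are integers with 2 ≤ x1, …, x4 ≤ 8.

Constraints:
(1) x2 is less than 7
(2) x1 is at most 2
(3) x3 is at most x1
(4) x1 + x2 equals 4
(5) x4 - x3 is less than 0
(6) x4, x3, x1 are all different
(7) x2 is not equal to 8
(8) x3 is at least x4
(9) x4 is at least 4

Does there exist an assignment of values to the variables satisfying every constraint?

Unsatisfiable

From constraints 8 and 9: x3 ≥ x4 and x4 ≥ 4, so x3 ≥ 4. From constraints 2 and 3: x3 ≤ x1 and x1 ≤ 2, so x3 ≤ 2. But 2 < 4, so no value of x3 works.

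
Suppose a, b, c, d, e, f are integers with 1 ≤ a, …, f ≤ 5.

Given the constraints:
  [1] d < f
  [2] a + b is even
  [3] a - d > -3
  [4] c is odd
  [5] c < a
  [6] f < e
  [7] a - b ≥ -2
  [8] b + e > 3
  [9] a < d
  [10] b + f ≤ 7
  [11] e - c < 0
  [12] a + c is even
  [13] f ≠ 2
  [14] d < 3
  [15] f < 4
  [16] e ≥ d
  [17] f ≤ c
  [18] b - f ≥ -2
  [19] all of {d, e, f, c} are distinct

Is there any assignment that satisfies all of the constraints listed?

Constraints 1, 5, 6, 9, and 11 give d < f, f < e, e < c, c < a, a < d. Chaining: d < f < e < c < a < d, which forces d < d — impossible.

Unsatisfiable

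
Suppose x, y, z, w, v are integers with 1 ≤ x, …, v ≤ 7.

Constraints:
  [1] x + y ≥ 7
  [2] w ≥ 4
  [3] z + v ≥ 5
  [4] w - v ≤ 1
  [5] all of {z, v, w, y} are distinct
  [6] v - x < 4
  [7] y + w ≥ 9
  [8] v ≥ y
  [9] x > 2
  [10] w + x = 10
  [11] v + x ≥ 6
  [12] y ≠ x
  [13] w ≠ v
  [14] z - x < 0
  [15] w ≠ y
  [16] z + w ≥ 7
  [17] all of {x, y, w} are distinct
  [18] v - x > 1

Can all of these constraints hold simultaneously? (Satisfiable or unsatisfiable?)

Satisfiable

The assignment x = 3, y = 5, z = 2, w = 7, v = 6 works:
  constraint 1 holds since x + y = 8.
  constraint 3 holds since z + v = 8.
  constraint 4 holds since w - v = 1.
The rest check out directly.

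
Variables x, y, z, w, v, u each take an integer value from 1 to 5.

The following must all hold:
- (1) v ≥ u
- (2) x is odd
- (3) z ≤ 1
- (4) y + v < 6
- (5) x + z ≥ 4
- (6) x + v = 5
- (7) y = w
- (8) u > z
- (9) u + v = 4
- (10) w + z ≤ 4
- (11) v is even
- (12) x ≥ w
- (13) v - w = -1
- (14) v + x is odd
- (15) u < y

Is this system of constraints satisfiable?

One satisfying assignment is x = 3, y = 3, z = 1, w = 3, v = 2, u = 2.
For the less obvious constraints — constraint 4: y + v = 5; constraint 5: x + z = 4; constraint 6: x + v = 5 — and the others hold by inspection.

Satisfiable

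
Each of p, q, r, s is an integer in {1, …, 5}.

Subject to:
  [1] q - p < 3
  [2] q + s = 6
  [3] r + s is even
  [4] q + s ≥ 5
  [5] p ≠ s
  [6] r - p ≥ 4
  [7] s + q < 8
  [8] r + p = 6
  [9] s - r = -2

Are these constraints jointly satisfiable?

One satisfying assignment is p = 1, q = 3, r = 5, s = 3.
For the less obvious constraints — constraint 1: q - p = 2; constraint 2: q + s = 6 — and the others hold by inspection.

Satisfiable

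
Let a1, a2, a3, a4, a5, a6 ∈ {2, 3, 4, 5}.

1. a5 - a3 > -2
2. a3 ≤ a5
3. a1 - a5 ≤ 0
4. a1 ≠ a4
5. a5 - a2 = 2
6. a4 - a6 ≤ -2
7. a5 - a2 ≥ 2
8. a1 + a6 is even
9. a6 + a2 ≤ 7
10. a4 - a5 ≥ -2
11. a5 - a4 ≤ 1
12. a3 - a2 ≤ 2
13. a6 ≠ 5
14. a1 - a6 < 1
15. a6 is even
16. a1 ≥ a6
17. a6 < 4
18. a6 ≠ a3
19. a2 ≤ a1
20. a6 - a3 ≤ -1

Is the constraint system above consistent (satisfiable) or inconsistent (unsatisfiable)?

Constraints 6, 7, 11, 12, and 20 give a6 − a4 ≥ 2, a4 − a5 ≥ -1, a5 − a2 ≥ 2, a2 − a3 ≥ -2, a3 − a6 ≥ 1.
Adding all 5 inequalities: the left sides telescope to 0, and the right sides sum to 2 + (-1) + 2 + (-2) + 1 = 2. So 0 ≥ 2, which is false.

Unsatisfiable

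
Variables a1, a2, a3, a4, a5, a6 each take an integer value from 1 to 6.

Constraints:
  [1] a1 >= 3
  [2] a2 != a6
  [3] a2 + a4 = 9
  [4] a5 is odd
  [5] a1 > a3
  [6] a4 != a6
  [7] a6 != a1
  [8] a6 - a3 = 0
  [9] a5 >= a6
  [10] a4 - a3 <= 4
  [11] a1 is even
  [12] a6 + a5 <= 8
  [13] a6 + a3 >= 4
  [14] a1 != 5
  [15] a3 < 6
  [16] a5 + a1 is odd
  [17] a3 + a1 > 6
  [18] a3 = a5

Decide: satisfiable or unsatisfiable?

Try a1 = 4, a2 = 4, a3 = 3, a4 = 5, a5 = 3, a6 = 3.
Check constraint 3: a2 + a4 = 9; constraint 8: a6 - a3 = 0; constraint 10: a4 - a3 = 2. The remaining constraints are straightforward to verify.

Satisfiable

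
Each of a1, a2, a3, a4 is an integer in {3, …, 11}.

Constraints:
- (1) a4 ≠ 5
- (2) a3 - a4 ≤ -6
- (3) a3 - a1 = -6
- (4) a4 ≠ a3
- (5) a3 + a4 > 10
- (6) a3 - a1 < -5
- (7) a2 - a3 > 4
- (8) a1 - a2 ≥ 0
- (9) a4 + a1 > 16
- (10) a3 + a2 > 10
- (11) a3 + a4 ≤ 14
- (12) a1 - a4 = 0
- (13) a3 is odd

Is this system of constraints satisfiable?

Satisfiable

Setting (a1, a2, a3, a4) = (9, 9, 3, 9) satisfies everything: constraint 2: a3 - a4 = -6; constraint 3: a3 - a1 = -6; constraint 5: a3 + a4 = 12, and the others follow.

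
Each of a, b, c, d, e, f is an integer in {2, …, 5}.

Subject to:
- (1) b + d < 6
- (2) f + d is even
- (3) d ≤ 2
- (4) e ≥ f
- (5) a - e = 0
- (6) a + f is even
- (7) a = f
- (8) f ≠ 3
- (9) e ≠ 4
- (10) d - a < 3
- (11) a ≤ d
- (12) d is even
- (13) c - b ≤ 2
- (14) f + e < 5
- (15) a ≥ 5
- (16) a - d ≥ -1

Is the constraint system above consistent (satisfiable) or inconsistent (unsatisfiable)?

Unsatisfiable

From constraint 15: a ≥ 5. From constraints 3 and 11: a ≤ d and d ≤ 2, so a ≤ 2. But 2 < 5, so no value of a works.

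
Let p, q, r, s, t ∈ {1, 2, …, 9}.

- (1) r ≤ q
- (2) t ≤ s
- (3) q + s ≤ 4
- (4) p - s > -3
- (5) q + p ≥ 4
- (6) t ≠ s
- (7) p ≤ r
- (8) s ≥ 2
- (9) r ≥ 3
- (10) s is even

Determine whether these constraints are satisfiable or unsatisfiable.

Unsatisfiable

From constraints 1 and 9: q ≥ r ≥ 3. From constraint 8: s ≥ 2. Hence q + s ≥ 5. But constraint 3 requires q + s ≤ 4, and 4 < 5. Contradiction.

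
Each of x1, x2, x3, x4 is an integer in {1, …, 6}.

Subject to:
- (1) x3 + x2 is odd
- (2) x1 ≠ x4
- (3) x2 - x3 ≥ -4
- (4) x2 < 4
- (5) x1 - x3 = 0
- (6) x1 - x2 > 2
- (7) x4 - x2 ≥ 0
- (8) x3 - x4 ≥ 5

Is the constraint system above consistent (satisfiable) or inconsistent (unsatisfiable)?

Constraints 3, 7, and 8 give x4 − x2 ≥ 0, x2 − x3 ≥ -4, x3 − x4 ≥ 5.
Adding all 3 inequalities: the left sides telescope to 0, and the right sides sum to 0 + (-4) + 5 = 1. So 0 ≥ 1, which is false.

Unsatisfiable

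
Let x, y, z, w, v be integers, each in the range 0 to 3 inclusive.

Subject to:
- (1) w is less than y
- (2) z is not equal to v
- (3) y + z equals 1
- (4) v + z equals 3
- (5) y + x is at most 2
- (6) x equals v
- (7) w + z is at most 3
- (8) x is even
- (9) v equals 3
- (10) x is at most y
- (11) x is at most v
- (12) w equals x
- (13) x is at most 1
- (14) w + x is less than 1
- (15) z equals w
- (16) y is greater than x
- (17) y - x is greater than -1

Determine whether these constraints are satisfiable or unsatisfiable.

Unsatisfiable

From constraints 6, 12, and 15, z = w = x = v, so z = v. But constraint 2 says z ≠ v. Contradiction.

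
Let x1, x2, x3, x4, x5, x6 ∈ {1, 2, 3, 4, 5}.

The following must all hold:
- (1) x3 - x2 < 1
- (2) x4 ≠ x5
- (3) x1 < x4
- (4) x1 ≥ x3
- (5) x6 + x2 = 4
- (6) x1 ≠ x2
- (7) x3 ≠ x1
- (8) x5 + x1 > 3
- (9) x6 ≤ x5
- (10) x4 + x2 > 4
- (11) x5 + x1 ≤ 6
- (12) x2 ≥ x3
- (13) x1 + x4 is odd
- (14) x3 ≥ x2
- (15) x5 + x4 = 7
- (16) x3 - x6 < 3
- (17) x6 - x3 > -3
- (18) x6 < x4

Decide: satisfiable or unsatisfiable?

One satisfying assignment is x1 = 4, x2 = 2, x3 = 2, x4 = 5, x5 = 2, x6 = 2.
For the less obvious constraints — constraint 1: x3 - x2 = 0; constraint 5: x6 + x2 = 4; constraint 8: x5 + x1 = 6 — and the others hold by inspection.

Satisfiable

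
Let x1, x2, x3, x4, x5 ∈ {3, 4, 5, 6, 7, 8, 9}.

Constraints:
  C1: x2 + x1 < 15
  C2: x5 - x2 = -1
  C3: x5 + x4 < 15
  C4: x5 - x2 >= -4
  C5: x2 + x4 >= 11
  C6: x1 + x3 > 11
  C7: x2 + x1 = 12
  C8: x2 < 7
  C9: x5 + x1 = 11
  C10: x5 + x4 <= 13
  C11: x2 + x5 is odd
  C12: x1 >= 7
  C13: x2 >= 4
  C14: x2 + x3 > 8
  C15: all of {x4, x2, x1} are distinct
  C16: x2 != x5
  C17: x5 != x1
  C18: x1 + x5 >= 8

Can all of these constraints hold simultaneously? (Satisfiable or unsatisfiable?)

Satisfiable

Try x1 = 8, x2 = 4, x3 = 5, x4 = 9, x5 = 3.
Check constraint 1: x2 + x1 = 12; constraint 2: x5 - x2 = -1; constraint 3: x5 + x4 = 12. The remaining constraints are straightforward to verify.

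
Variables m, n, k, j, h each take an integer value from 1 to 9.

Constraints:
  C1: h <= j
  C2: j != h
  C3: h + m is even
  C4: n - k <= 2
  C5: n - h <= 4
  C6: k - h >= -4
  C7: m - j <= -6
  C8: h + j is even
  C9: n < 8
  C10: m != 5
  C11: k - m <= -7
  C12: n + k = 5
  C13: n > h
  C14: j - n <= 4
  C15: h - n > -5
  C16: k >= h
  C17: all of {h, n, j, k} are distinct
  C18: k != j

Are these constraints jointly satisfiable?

Constraints 5, 6, 7, 11, and 14 give m − k ≥ 7, k − h ≥ -4, h − n ≥ -4, n − j ≥ -4, j − m ≥ 6.
Adding all 5 inequalities: the left sides telescope to 0, and the right sides sum to 7 + (-4) + (-4) + (-4) + 6 = 1. So 0 ≥ 1, which is false.

Unsatisfiable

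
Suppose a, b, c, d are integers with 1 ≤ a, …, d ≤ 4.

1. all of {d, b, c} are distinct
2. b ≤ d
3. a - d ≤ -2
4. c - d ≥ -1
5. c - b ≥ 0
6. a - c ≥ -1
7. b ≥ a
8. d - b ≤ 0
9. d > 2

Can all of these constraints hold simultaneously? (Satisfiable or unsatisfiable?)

Unsatisfiable

Constraints 3, 5, 6, and 8 give a − c ≥ -1, c − b ≥ 0, b − d ≥ 0, d − a ≥ 2.
Adding all 4 inequalities: the left sides telescope to 0, and the right sides sum to (-1) + 0 + 0 + 2 = 1. So 0 ≥ 1, which is false.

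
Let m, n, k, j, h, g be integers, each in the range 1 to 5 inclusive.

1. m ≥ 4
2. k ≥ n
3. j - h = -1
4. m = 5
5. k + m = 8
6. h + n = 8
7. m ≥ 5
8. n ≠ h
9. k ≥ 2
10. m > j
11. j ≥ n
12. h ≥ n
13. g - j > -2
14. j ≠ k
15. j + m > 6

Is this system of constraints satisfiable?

Setting (m, n, k, j, h, g) = (5, 3, 3, 4, 5, 4) satisfies everything: constraint 3: j - h = -1; constraint 5: k + m = 8, and the others follow.

Satisfiable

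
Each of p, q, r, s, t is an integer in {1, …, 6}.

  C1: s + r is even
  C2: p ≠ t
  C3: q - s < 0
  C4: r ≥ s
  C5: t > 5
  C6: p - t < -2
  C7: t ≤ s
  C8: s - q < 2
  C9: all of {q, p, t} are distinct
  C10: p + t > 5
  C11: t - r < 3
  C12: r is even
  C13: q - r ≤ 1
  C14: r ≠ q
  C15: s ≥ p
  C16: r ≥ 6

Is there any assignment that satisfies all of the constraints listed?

Satisfiable

Setting (p, q, r, s, t) = (2, 5, 6, 6, 6) satisfies everything: constraint 3: q - s = -1; constraint 6: p - t = -4; constraint 8: s - q = 1, and the others follow.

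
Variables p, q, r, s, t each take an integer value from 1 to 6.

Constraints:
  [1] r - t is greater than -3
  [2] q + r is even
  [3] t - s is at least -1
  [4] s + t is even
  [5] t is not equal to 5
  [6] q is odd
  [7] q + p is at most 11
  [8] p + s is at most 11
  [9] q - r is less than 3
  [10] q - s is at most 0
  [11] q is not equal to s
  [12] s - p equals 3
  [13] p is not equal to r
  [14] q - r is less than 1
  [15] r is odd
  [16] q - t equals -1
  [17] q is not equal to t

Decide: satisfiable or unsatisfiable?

Satisfiable

Try p = 3, q = 5, r = 5, s = 6, t = 6.
Check constraint 1: r - t = -1; constraint 3: t - s = 0; constraint 7: q + p = 8. The remaining constraints are straightforward to verify.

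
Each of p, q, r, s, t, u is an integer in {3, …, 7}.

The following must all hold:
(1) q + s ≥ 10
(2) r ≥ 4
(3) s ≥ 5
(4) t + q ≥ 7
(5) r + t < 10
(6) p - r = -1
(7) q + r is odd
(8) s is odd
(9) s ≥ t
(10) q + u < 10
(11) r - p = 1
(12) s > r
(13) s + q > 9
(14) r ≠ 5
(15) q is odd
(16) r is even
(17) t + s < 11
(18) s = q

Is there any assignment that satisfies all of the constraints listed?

Satisfiable

Setting (p, q, r, s, t, u) = (3, 5, 4, 5, 4, 3) satisfies everything: constraint 1: q + s = 10; constraint 4: t + q = 9, and the others follow.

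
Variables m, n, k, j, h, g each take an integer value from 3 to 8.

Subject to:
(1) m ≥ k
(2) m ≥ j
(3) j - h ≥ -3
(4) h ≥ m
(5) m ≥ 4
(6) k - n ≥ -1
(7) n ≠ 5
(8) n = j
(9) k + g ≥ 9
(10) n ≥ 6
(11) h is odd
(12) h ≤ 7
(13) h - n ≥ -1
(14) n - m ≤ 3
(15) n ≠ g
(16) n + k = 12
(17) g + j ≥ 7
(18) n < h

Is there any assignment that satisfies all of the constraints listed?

Satisfiable

Setting (m, n, k, j, h, g) = (6, 6, 6, 6, 7, 3) satisfies everything: constraint 3: j - h = -1; constraint 6: k - n = 0, and the others follow.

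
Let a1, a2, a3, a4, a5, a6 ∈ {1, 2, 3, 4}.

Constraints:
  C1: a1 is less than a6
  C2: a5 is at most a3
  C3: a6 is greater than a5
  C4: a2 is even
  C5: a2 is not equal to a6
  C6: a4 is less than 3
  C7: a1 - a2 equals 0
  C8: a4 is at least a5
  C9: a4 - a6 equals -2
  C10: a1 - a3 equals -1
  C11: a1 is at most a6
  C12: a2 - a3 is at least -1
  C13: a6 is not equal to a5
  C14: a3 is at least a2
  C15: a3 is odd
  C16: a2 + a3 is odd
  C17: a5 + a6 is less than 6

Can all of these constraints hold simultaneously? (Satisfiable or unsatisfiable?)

The assignment a1 = 2, a2 = 2, a3 = 3, a4 = 1, a5 = 1, a6 = 3 works:
  constraint 7 holds since a1 - a2 = 0.
  constraint 9 holds since a4 - a6 = -2.
The rest check out directly.

Satisfiable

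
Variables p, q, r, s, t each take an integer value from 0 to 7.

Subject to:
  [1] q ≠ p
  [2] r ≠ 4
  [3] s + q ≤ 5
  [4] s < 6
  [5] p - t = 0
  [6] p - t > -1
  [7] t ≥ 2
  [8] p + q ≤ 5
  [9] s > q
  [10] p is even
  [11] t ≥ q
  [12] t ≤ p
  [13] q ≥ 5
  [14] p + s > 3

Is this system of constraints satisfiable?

Unsatisfiable

From constraints 7 and 12: p ≥ t ≥ 2. From constraint 13: q ≥ 5. Hence p + q ≥ 7. But constraint 8 requires p + q ≤ 5, and 5 < 7. Contradiction.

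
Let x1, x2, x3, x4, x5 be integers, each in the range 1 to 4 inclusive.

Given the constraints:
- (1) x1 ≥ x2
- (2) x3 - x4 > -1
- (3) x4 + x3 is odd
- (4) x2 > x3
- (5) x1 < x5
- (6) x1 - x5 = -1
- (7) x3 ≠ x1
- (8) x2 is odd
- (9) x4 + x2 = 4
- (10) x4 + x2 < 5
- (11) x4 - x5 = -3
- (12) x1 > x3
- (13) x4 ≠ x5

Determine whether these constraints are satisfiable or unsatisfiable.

Satisfiable

One satisfying assignment is x1 = 3, x2 = 3, x3 = 2, x4 = 1, x5 = 4.
For the less obvious constraints — constraint 2: x3 - x4 = 1; constraint 6: x1 - x5 = -1 — and the others hold by inspection.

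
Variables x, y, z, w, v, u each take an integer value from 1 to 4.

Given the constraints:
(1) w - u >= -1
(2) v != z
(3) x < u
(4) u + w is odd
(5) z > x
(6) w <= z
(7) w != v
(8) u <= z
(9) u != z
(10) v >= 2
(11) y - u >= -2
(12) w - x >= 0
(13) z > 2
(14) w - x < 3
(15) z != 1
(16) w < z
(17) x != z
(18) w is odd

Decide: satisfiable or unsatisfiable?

Satisfiable

Setting (x, y, z, w, v, u) = (1, 2, 4, 1, 2, 2) satisfies everything: constraint 1: w - u = -1; constraint 11: y - u = 0; constraint 12: w - x = 0, and the others follow.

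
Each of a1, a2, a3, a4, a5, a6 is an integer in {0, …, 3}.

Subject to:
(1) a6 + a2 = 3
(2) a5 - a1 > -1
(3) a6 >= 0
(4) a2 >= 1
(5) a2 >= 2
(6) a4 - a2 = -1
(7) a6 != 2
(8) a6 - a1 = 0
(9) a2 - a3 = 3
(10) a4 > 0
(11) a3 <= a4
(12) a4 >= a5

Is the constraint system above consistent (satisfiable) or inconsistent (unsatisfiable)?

Satisfiable

One satisfying assignment is a1 = 0, a2 = 3, a3 = 0, a4 = 2, a5 = 1, a6 = 0.
For the less obvious constraints — constraint 1: a6 + a2 = 3; constraint 2: a5 - a1 = 1 — and the others hold by inspection.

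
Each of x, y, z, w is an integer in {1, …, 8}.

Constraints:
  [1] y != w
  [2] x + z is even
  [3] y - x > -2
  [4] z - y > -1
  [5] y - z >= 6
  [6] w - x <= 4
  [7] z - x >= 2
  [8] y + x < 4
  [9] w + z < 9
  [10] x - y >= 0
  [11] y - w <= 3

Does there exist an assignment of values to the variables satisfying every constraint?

Constraints 5, 6, 7, and 11 give z − x ≥ 2, x − w ≥ -4, w − y ≥ -3, y − z ≥ 6.
Adding all 4 inequalities: the left sides telescope to 0, and the right sides sum to 2 + (-4) + (-3) + 6 = 1. So 0 ≥ 1, which is false.

Unsatisfiable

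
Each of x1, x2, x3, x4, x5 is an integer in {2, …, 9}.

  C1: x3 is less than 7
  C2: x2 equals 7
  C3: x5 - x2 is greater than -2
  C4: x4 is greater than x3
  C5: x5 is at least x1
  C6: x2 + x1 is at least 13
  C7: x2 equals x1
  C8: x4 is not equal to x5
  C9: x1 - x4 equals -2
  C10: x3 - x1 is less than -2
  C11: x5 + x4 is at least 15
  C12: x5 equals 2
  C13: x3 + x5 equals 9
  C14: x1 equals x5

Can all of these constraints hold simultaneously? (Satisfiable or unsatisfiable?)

Unsatisfiable

Constraint 2 fixes x2 = 7 and constraint 12 fixes x5 = 2. Constraints 7 and 14 give x2 = x1 = x5, so x2 = x5. But 7 ≠ 2 — contradiction.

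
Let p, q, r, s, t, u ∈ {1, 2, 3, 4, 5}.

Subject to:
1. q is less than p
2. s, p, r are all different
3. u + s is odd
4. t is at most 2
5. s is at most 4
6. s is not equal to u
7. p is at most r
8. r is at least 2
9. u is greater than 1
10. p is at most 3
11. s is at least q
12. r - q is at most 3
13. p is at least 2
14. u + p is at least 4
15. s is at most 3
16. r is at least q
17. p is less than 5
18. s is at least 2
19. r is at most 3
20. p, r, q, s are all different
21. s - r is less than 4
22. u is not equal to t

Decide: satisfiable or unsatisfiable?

Unsatisfiable

Constraints 8, 10, 13, 15, 18, and 19 confine each of s, p, r to the 2 values {2, 3}.
Constraint 2 requires all 3 of them to be distinct, but only 2 values are available — impossible by the pigeonhole principle.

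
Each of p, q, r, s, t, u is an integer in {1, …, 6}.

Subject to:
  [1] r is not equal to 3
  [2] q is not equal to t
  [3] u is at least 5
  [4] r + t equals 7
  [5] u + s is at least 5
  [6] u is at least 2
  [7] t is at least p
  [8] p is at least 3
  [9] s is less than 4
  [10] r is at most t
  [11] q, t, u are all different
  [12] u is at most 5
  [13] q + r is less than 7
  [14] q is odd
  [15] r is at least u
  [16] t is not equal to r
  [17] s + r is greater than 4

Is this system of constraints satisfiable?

Unsatisfiable

From constraints 3 and 15: r ≥ u ≥ 5. From constraints 7 and 8: t ≥ p ≥ 3. Hence r + t ≥ 8. But constraint 4 requires r + t = 7, and 7 < 8. Contradiction.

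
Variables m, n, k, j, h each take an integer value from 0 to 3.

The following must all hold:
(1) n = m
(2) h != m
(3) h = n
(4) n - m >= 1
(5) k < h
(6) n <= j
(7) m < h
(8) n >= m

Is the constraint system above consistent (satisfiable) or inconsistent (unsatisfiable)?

From constraints 1 and 3, h = n = m, so h = m. But constraint 2 says h ≠ m. Contradiction.

Unsatisfiable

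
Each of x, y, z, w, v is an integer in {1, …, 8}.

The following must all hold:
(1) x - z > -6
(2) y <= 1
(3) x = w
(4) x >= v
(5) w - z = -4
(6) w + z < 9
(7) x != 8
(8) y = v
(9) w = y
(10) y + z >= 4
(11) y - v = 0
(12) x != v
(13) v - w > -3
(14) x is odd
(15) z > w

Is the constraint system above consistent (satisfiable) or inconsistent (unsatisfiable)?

Unsatisfiable

From constraints 3, 8, and 9, x = w = y = v, so x = v. But constraint 12 says x ≠ v. Contradiction.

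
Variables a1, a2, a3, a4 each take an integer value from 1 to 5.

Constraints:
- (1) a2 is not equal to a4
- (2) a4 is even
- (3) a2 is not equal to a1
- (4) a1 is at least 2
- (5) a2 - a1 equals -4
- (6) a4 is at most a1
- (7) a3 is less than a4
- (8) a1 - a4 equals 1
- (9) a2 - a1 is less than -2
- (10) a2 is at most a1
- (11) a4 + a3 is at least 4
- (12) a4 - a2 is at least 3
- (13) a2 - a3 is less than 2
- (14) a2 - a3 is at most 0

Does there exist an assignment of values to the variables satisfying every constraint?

Try a1 = 5, a2 = 1, a3 = 1, a4 = 4.
Check constraint 5: a2 - a1 = -4; constraint 8: a1 - a4 = 1; constraint 9: a2 - a1 = -4. The remaining constraints are straightforward to verify.

Satisfiable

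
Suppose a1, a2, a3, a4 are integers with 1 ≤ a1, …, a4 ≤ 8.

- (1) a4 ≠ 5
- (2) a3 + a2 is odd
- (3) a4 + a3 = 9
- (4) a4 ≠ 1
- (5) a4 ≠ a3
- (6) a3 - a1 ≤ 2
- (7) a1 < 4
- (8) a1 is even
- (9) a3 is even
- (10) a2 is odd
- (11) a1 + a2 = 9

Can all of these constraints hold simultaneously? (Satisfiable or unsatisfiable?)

Take a1 = 2, a2 = 7, a3 = 2, a4 = 7. Then constraint 3: a4 + a3 = 9; constraint 6: a3 - a1 = 0; constraint 11: a1 + a2 = 9, and every other listed constraint is also met.

Satisfiable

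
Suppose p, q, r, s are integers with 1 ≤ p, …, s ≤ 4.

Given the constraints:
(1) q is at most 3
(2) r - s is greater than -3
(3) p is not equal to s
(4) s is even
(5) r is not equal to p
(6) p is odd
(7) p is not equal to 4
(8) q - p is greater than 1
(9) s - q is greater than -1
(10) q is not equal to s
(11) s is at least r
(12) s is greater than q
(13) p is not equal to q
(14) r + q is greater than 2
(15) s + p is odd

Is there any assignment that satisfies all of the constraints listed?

Setting (p, q, r, s) = (1, 3, 2, 4) satisfies everything: constraint 2: r - s = -2; constraint 8: q - p = 2, and the others follow.

Satisfiable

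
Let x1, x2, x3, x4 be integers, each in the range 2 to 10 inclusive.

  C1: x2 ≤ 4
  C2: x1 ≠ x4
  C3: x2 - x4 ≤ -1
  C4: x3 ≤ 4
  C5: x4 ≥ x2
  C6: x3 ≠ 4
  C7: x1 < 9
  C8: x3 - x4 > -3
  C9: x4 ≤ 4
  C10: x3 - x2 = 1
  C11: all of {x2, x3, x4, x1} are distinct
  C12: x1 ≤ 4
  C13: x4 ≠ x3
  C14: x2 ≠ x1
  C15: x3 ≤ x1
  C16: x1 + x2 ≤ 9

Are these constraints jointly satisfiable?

Unsatisfiable

Constraints 1, 4, 9, and 12 confine each of x2, x3, x4, x1 to the 3 values {2, …, 4} (the domain already gives each ≥ 2).
Constraint 11 requires all 4 of them to be distinct, but only 3 values are available — impossible by the pigeonhole principle.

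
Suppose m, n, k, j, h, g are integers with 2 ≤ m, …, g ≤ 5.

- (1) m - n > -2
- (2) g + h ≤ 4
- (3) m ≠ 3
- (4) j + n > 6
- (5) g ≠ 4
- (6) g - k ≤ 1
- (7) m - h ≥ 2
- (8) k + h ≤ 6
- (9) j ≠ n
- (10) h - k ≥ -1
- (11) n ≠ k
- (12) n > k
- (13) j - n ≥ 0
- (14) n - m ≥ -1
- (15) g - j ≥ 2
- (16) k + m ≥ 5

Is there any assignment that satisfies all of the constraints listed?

Unsatisfiable

Constraints 6, 7, 10, 13, 14, and 15 give m − h ≥ 2, h − k ≥ -1, k − g ≥ -1, g − j ≥ 2, j − n ≥ 0, n − m ≥ -1.
Adding all 6 inequalities: the left sides telescope to 0, and the right sides sum to 2 + (-1) + (-1) + 2 + 0 + (-1) = 1. So 0 ≥ 1, which is false.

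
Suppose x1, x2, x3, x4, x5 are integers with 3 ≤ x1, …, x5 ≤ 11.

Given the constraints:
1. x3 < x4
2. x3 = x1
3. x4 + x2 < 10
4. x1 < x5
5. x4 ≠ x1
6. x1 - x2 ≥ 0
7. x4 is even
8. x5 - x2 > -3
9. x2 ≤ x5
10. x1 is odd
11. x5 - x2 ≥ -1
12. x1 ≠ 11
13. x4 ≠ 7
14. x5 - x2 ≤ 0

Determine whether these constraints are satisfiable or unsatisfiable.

Constraints 4, 6, and 14 give x2 ≤ x1, x1 < x5, x5 ≤ x2. Chaining: x2 ≤ x1 < x5 ≤ x2, which forces x2 < x2 — impossible.

Unsatisfiable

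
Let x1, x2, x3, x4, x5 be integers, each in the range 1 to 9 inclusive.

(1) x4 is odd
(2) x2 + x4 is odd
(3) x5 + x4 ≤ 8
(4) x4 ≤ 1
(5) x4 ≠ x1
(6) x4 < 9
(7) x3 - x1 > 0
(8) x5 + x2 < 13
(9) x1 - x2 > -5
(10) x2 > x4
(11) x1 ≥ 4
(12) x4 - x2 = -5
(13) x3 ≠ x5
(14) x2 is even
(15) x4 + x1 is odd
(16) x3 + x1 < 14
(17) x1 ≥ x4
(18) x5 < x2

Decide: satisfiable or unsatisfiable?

Satisfiable

The assignment x1 = 4, x2 = 6, x3 = 7, x4 = 1, x5 = 4 works:
  constraint 3 holds since x5 + x4 = 5.
  constraint 7 holds since x3 - x1 = 3.
The rest check out directly.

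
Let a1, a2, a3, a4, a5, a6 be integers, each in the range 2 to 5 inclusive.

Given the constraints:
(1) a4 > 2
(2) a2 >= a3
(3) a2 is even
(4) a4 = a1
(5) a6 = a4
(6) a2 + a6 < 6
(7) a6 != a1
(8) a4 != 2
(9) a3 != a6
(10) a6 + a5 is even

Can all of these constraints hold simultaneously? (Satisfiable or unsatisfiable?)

Unsatisfiable

From constraints 4 and 5, a6 = a4 = a1, so a6 = a1. But constraint 7 says a6 ≠ a1. Contradiction.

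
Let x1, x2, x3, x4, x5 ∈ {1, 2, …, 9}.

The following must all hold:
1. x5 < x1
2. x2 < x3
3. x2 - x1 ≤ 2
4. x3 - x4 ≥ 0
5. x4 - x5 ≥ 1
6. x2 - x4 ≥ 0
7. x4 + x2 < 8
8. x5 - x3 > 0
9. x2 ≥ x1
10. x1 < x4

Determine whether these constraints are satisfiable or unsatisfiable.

Constraints 1, 2, 6, 8, and 10 give x3 < x5, x5 < x1, x1 < x4, x4 ≤ x2, x2 < x3. Chaining: x3 < x5 < x1 < x4 ≤ x2 < x3, which forces x3 < x3 — impossible.

Unsatisfiable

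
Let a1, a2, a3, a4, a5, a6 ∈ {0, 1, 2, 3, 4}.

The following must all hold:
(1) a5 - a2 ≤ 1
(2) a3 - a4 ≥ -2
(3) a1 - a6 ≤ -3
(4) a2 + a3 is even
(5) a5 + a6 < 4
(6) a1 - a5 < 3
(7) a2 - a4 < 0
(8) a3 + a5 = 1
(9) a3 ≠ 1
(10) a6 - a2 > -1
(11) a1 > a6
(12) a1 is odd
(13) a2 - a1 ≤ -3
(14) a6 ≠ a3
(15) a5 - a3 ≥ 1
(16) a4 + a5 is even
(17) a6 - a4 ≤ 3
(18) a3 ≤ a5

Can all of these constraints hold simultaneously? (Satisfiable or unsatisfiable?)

Constraints 1, 2, 3, 13, 15, and 17 give a4 − a6 ≥ -3, a6 − a1 ≥ 3, a1 − a2 ≥ 3, a2 − a5 ≥ -1, a5 − a3 ≥ 1, a3 − a4 ≥ -2.
Adding all 6 inequalities: the left sides telescope to 0, and the right sides sum to (-3) + 3 + 3 + (-1) + 1 + (-2) = 1. So 0 ≥ 1, which is false.

Unsatisfiable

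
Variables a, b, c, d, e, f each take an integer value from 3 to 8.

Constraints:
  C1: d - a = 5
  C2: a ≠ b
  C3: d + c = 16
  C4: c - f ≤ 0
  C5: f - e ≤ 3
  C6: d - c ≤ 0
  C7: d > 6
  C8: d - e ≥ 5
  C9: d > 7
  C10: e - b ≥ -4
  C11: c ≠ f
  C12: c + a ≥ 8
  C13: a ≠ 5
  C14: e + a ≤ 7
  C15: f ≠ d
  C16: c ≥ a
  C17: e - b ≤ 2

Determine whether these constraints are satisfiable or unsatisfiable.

Unsatisfiable

Constraints 4, 5, 6, and 8 give e − f ≥ -3, f − c ≥ 0, c − d ≥ 0, d − e ≥ 5.
Adding all 4 inequalities: the left sides telescope to 0, and the right sides sum to (-3) + 0 + 0 + 5 = 2. So 0 ≥ 2, which is false.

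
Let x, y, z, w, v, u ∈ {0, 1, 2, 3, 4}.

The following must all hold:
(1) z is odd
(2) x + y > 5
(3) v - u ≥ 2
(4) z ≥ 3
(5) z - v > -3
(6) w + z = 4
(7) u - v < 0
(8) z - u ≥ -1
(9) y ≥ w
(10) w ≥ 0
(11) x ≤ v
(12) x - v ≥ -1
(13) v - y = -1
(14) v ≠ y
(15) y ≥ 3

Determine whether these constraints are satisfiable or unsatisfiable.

Satisfiable

Try x = 3, y = 4, z = 3, w = 1, v = 3, u = 1.
Check constraint 2: x + y = 7; constraint 3: v - u = 2. The remaining constraints are straightforward to verify.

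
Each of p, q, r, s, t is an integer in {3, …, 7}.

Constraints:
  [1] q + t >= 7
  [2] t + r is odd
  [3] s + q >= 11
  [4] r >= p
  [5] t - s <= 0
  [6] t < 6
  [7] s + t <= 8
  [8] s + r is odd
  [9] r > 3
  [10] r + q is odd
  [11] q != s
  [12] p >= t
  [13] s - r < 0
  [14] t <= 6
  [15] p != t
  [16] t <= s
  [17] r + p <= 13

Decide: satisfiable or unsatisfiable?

One satisfying assignment is p = 6, q = 7, r = 6, s = 5, t = 3.
For the less obvious constraints — constraint 1: q + t = 10; constraint 3: s + q = 12; constraint 5: t - s = -2 — and the others hold by inspection.

Satisfiable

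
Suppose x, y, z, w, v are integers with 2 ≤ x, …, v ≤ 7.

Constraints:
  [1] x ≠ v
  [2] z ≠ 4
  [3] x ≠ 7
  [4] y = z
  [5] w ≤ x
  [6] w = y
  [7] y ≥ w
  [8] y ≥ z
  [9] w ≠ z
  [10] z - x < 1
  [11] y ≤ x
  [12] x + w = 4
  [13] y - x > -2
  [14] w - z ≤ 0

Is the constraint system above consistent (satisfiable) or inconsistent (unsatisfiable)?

Unsatisfiable

From constraints 4 and 6, w = y = z, so w = z. But constraint 9 says w ≠ z. Contradiction.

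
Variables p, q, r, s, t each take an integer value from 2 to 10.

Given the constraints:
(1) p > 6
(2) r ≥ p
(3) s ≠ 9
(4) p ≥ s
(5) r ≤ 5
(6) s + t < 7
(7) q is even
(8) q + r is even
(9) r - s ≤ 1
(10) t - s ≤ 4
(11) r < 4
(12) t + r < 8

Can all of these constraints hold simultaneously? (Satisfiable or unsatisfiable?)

Unsatisfiable

From constraint 1: p ≥ 7. From constraints 2 and 5: p ≤ r and r ≤ 5, so p ≤ 5. But 5 < 7, so no value of p works.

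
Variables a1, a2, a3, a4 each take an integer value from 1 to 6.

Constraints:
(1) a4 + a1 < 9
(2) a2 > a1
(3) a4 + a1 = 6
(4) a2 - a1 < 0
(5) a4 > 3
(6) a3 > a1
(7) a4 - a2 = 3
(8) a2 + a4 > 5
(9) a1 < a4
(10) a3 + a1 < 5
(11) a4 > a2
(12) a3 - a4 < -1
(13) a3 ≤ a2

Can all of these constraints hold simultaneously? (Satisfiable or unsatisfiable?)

Unsatisfiable

Constraints 4, 6, and 13 give a2 < a1, a1 < a3, a3 ≤ a2. Chaining: a2 < a1 < a3 ≤ a2, which forces a2 < a2 — impossible.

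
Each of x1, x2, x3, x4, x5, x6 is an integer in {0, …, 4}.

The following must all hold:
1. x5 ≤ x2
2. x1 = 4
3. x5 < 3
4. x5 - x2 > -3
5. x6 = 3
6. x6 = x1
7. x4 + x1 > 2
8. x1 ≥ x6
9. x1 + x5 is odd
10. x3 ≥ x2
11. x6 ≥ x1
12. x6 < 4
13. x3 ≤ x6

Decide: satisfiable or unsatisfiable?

Constraint 5 fixes x6 = 3 and constraint 2 fixes x1 = 4, but constraint 6 requires x6 = x1. Since 3 ≠ 4, contradiction.

Unsatisfiable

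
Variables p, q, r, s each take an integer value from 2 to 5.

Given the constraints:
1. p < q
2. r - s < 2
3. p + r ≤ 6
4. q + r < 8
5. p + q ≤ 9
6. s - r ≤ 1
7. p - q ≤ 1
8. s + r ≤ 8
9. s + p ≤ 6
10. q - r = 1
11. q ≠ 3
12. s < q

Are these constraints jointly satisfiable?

Satisfiable

The assignment p = 3, q = 4, r = 3, s = 2 works:
  constraint 2 holds since r - s = 1.
  constraint 3 holds since p + r = 6.
  constraint 4 holds since q + r = 7.
The rest check out directly.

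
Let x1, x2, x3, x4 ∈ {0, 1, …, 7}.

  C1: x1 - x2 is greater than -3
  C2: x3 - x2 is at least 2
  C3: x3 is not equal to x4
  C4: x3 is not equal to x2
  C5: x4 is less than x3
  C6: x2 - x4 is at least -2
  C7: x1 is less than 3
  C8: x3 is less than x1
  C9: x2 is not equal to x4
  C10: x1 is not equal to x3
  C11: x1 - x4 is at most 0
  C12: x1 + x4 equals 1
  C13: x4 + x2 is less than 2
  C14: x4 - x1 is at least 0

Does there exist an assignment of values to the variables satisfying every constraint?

Constraints 5, 8, and 11 give x1 ≤ x4, x4 < x3, x3 < x1. Chaining: x1 ≤ x4 < x3 < x1, which forces x1 < x1 — impossible.

Unsatisfiable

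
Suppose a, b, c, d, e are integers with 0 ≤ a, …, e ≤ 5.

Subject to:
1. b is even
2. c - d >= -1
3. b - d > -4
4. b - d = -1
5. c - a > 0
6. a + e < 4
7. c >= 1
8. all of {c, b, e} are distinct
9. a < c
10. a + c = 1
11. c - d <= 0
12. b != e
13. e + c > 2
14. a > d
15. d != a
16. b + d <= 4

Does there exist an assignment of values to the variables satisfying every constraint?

Constraints 9, 11, and 14 give a < c, c ≤ d, d < a. Chaining: a < c ≤ d < a, which forces a < a — impossible.

Unsatisfiable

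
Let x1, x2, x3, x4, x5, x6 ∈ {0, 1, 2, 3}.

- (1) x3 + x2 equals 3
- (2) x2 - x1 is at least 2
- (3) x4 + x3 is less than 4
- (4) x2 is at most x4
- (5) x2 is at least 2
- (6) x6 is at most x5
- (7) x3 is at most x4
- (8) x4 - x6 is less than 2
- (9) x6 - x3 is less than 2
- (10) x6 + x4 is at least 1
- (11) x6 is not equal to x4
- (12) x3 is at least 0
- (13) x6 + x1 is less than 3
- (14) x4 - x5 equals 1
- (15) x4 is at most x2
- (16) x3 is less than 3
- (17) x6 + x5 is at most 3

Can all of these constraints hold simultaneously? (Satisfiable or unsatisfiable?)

Take x1 = 0, x2 = 2, x3 = 1, x4 = 2, x5 = 1, x6 = 1. Then constraint 1: x3 + x2 = 3; constraint 2: x2 - x1 = 2; constraint 3: x4 + x3 = 3, and every other listed constraint is also met.

Satisfiable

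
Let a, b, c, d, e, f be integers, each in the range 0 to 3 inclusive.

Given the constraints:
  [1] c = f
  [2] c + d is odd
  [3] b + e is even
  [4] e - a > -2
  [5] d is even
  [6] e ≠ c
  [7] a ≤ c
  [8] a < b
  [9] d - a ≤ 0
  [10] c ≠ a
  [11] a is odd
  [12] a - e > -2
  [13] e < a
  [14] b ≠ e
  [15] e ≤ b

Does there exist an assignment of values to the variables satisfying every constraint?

Satisfiable

Setting (a, b, c, d, e, f) = (1, 2, 3, 0, 0, 3) satisfies everything: constraint 4: e - a = -1; constraint 9: d - a = -1, and the others follow.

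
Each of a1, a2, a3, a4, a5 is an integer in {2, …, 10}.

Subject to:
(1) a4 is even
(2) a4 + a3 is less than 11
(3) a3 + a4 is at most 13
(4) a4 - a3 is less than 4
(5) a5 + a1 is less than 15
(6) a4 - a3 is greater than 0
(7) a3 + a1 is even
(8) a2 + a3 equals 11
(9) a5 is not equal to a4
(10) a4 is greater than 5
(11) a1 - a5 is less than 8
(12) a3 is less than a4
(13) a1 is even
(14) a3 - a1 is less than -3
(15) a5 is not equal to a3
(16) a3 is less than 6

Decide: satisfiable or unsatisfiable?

Satisfiable

Take a1 = 10, a2 = 7, a3 = 4, a4 = 6, a5 = 3. Then constraint 2: a4 + a3 = 10; constraint 3: a3 + a4 = 10, and every other listed constraint is also met.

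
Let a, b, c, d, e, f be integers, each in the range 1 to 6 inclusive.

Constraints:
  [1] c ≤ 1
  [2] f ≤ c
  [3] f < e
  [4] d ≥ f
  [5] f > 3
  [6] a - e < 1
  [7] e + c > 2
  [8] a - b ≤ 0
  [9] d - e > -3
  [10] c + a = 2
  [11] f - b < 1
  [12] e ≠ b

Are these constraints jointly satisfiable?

Unsatisfiable

From constraint 5: f ≥ 4. From constraints 1 and 2: f ≤ c and c ≤ 1, so f ≤ 1. But 1 < 4, so no value of f works.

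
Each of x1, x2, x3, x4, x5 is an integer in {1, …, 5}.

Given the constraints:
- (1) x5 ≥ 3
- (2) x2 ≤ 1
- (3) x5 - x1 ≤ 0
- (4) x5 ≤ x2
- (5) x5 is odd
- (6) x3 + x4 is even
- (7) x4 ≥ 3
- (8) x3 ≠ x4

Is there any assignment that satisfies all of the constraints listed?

From constraints 1 and 4: x2 ≥ x5 and x5 ≥ 3, so x2 ≥ 3. From constraint 2: x2 ≤ 1. But 1 < 3, so no value of x2 works.

Unsatisfiable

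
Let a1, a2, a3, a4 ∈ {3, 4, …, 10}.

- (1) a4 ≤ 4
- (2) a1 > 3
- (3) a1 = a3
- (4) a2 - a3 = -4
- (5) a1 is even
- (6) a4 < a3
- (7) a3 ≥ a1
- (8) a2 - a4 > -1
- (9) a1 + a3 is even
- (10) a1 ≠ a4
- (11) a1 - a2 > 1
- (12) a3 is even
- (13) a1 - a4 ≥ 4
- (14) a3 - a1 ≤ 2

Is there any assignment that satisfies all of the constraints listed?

The assignment a1 = 8, a2 = 4, a3 = 8, a4 = 4 works:
  constraint 4 holds since a2 - a3 = -4.
  constraint 8 holds since a2 - a4 = 0.
The rest check out directly.

Satisfiable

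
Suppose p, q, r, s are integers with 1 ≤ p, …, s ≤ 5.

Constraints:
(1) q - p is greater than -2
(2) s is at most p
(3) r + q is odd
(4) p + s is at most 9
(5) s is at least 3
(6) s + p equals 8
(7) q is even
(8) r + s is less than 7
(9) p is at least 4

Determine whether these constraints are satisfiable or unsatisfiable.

Take p = 5, q = 4, r = 1, s = 3. Then constraint 1: q - p = -1; constraint 4: p + s = 8, and every other listed constraint is also met.

Satisfiable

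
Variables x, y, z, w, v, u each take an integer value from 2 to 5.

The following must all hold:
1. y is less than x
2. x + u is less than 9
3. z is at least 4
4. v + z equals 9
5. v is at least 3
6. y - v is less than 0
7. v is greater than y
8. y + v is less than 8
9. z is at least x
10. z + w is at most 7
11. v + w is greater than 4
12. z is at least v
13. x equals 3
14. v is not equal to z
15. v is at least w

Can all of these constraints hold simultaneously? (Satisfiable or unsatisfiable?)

Satisfiable

Take x = 3, y = 2, z = 5, w = 2, v = 4, u = 5. Then constraint 2: x + u = 8; constraint 4: v + z = 9; constraint 6: y - v = -2, and every other listed constraint is also met.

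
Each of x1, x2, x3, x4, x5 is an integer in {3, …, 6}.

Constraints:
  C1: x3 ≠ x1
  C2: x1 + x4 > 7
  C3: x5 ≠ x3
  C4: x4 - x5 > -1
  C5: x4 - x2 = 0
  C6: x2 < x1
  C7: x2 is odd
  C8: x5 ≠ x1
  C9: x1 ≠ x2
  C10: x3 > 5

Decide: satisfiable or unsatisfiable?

Satisfiable

One satisfying assignment is x1 = 5, x2 = 3, x3 = 6, x4 = 3, x5 = 3.
For the less obvious constraints — constraint 2: x1 + x4 = 8; constraint 4: x4 - x5 = 0 — and the others hold by inspection.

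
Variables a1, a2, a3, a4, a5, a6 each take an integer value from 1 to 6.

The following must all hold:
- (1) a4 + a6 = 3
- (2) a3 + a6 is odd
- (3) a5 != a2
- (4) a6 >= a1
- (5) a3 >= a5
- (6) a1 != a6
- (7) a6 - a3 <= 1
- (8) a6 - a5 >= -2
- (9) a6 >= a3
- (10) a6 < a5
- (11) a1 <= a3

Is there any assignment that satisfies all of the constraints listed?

Unsatisfiable

Constraints 5, 9, and 10 give a5 ≤ a3, a3 ≤ a6, a6 < a5. Chaining: a5 ≤ a3 ≤ a6 < a5, which forces a5 < a5 — impossible.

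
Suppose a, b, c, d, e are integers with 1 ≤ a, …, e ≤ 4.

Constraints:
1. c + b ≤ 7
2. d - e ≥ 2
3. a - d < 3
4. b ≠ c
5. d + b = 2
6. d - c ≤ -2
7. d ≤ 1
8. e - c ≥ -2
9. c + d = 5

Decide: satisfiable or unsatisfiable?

Unsatisfiable

Constraints 2, 6, and 8 give d − e ≥ 2, e − c ≥ -2, c − d ≥ 2.
Adding all 3 inequalities: the left sides telescope to 0, and the right sides sum to 2 + (-2) + 2 = 2. So 0 ≥ 2, which is false.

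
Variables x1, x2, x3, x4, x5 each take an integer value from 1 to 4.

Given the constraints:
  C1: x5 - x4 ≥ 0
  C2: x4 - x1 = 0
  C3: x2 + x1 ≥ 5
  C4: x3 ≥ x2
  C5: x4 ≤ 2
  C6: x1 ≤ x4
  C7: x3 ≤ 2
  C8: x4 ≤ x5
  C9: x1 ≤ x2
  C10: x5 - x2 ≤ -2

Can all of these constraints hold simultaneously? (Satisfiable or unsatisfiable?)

Unsatisfiable

From constraints 4 and 7: x2 ≤ x3 ≤ 2. From constraints 5 and 6: x1 ≤ x4 ≤ 2. Hence x2 + x1 ≤ 4. But constraint 3 requires x2 + x1 ≥ 5, and 5 > 4. Contradiction.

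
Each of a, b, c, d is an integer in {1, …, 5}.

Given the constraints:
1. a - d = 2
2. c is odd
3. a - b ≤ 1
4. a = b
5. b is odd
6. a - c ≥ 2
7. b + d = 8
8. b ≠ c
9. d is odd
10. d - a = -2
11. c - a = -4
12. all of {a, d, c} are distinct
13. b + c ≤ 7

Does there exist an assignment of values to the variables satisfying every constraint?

Try a = 5, b = 5, c = 1, d = 3.
Check constraint 1: a - d = 2; constraint 3: a - b = 0. The remaining constraints are straightforward to verify.

Satisfiable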